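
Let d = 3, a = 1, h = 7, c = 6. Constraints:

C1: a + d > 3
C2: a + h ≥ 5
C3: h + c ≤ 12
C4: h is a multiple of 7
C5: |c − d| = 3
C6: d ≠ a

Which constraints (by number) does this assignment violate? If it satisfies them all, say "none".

C1: a + d = 1 + 3 = 4; 4 > 3  yes
C2: a + h = 1 + 7 = 8; 8 ≥ 5  yes
C3: h + c = 7 + 6 = 13; 13 > 12, bound 12 not met  no
C4: 7 / 7 = 1, so 7 divides 7  yes
C5: |6 − 3| = 3  yes
C6: d = 3, a = 1; distinct  yes

Constraint 3 does not hold.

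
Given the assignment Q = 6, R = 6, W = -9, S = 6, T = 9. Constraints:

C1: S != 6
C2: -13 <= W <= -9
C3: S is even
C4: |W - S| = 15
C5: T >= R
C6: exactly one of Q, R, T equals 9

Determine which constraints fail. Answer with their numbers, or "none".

C1: S = 6, but 6 is required to differ  ✗
C2: W = -9 lies in [-13, -9]  ✓
C3: S = 6 is even  ✓
C4: |-9 - 6| = 15  ✓
C5: T = 9, R = 6; 9 ≥ 6  ✓
C6: Q=6, R=6, T=9; 1 of them equals 9  ✓

The assignment fails constraint 1.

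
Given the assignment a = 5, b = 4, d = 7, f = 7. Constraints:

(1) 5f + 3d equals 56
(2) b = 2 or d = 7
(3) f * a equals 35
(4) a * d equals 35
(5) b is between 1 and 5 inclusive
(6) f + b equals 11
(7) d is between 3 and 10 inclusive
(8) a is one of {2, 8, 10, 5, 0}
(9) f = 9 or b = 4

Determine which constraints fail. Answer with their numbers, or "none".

(1) 5f + 3d = 5(7) + 3(7) = 56 — holds.
(2) b = 4 ≠ 2, but d = 7 = 7 (second disjunct) — holds.
(3) f * a = 7 * 5 = 35 — holds.
(4) a * d = 5 * 7 = 35 — holds.
(5) b = 4 lies in [1, 5] — holds.
(6) f + b = 7 + 4 = 11 — holds.
(7) d = 7 lies in [3, 10] — holds.
(8) a = 5 is in {2, 8, 10, 5, 0} — holds.
(9) f = 7 ≠ 9, but b = 4 = 4 (second disjunct) — holds.

Yes — all constraints hold.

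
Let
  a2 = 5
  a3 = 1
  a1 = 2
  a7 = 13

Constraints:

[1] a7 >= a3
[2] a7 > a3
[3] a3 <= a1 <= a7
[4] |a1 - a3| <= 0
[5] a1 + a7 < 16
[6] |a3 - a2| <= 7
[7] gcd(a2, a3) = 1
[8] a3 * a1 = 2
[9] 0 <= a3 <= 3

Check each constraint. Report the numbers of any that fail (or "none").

Violated: 4.

[1] a7 = 13, a3 = 1; 13 ≥ 1 — satisfied.
[2] a7 = 13, a3 = 1; 13 > 1 — satisfied.
[3] values 1 <= 2 <= 13 — satisfied.
[4] |2 - 1| = 1; 1 > 0, exceeds bound 0 — violated.
[5] a1 + a7 = 2 + 13 = 15; 15 < 16 — satisfied.
[6] |1 - 5| = 4; 4 ≤ 7 — satisfied.
[7] gcd(5, 1) = 1 — satisfied.
[8] a3 * a1 = 1 * 2 = 2 — satisfied.
[9] a3 = 1 lies in [0, 3] — satisfied.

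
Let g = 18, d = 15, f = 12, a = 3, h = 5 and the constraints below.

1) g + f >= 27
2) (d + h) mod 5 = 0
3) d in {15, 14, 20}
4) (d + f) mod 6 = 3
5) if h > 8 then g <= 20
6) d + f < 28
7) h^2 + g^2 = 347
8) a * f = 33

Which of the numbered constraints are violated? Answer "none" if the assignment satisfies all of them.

The assignment fails constraints 7 and 8.

1) g + f = 18 + 12 = 30; 30 ≥ 27  holds
2) d + h = 20; 20 mod 5 = 0  holds
3) d = 15 is in {15, 14, 20}  holds
4) d + f = 27; 27 mod 6 = 3  holds
5) h = 5, not > 8; antecedent false, conditional vacuously true  holds
6) d + f = 15 + 12 = 27; 27 < 28  holds
7) h^2 + g^2 = 5^2 + 18^2 = 25 + 324 = 349, not 347  fails
8) a * f = 3 * 12 = 36, not 33  fails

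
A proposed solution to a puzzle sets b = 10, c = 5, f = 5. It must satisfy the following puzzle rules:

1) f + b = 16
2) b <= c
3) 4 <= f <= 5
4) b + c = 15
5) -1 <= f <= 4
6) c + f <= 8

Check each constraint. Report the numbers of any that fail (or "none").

1) f + b = 5 + 10 = 15, not 16  ✘
2) b = 10, c = 5; 10 > 5 (want ≤)  ✘
3) f = 5 lies in [4, 5]  ✔
4) b + c = 10 + 5 = 15  ✔
5) f = 5 is outside [-1, 4]  ✘
6) c + f = 5 + 5 = 10; 10 > 8, bound 8 not met  ✘

No — constraints 1, 2, 5, and 6 are not satisfied.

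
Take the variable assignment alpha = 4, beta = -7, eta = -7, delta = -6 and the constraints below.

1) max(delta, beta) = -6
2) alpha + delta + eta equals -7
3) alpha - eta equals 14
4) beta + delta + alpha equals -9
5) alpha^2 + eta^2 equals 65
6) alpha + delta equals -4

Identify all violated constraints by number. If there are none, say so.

1) max(-6, -7) = -6  true
2) alpha + delta + eta = 4 + (-6) + (-7) = -9, not -7  false
3) alpha - eta = 4 - (-7) = 11, not 14  false
4) beta + delta + alpha = -7 + (-6) + 4 = -9  true
5) alpha^2 + eta^2 = 4^2 + (-7)^2 = 16 + 49 = 65  true
6) alpha + delta = 4 + (-6) = -2, not -4  false

No — constraints 2, 3, 6 are not satisfied.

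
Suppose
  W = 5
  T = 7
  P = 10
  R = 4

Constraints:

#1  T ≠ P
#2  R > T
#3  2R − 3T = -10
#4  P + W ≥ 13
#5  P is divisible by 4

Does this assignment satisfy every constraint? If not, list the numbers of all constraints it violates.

#1 T = 7, P = 10; distinct  holds
#2 R = 4, T = 7; 4 ≤ 7 (want >)  fails
#3 2R − 3T = 2(4) − 3(7) = -13, not -10  fails
#4 P + W = 10 + 5 = 15; 15 ≥ 13  holds
#5 10 = 4×2 + 2, so 4 does not divide 10  fails

Constraints 2, 3, 5 are violated.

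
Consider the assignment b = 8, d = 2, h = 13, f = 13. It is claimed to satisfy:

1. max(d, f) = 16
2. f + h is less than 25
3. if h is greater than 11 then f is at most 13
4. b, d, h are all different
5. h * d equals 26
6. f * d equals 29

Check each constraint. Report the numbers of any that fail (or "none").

1. max(2, 13) = 13, not 16 — violated.
2. f + h = 13 + 13 = 26; 26 ≥ 25, bound 25 not met — violated.
3. h = 13 > 11, so we need f ≤ 13; f = 13 ≤ 13 — OK.
4. values 8, 2, 13 are pairwise distinct — OK.
5. h * d = 13 * 2 = 26 — OK.
6. f * d = 13 * 2 = 26, not 29 — violated.

The assignment fails constraints 1, 2, and 6.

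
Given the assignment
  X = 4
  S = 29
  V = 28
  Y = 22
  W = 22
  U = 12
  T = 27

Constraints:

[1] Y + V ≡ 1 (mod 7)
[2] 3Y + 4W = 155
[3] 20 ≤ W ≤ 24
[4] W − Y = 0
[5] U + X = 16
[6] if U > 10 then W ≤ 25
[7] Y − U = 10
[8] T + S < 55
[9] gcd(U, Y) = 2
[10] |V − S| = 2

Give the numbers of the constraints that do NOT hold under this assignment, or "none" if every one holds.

No — constraints 2, 8, 10 are not satisfied.

[1] Y + V = 50; 50 mod 7 = 1 — satisfied.
[2] 3Y + 4W = 3(22) + 4(22) = 154, not 155 — violated.
[3] W = 22 lies in [20, 24] — satisfied.
[4] W − Y = 22 − 22 = 0 — satisfied.
[5] U + X = 12 + 4 = 16 — satisfied.
[6] U = 12 > 10, so we need W ≤ 25; W = 22 ≤ 25 — satisfied.
[7] Y − U = 22 − 12 = 10 — satisfied.
[8] T + S = 27 + 29 = 56; 56 ≥ 55, bound 55 not met — violated.
[9] gcd(12, 22) = 2 — satisfied.
[10] |28 − 29| = 1, not 2 — violated.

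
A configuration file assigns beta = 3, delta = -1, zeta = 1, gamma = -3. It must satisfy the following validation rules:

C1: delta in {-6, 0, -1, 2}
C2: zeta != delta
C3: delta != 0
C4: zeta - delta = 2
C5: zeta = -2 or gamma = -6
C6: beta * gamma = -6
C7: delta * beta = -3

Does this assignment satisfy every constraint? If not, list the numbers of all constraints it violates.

C1: delta = -1 is in {-6, 0, -1, 2} — holds.
C2: zeta = 1, delta = -1; distinct — holds.
C3: delta = -1, and -1 ≠ 0 — holds.
C4: zeta - delta = 1 - (-1) = 2 — holds.
C5: zeta = 1 ≠ -2 and gamma = -3 ≠ -6; both disjuncts false — fails.
C6: beta * gamma = 3 * (-3) = -9, not -6 — fails.
C7: delta * beta = -1 * 3 = -3 — holds.

Constraints 5, 6 are violated.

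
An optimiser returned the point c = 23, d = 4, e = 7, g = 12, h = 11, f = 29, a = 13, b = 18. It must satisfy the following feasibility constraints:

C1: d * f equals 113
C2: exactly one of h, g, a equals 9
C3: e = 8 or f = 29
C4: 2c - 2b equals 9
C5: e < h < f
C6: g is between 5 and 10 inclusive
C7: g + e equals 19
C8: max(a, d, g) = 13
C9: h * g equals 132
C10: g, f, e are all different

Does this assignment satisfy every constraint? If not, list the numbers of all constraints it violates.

Violated: 1, 2, 4, 6.

C1: d * f = 4 * 29 = 116, not 113  false
C2: h=11, g=12, a=13; 0 of them equal 9, not exactly one  false
C3: e = 7 ≠ 8, but f = 29 = 29 (second disjunct)  true
C4: 2c - 2b = 2(23) - 2(18) = 10, not 9  false
C5: values 7 < 11 < 29  true
C6: g = 12 is outside [5, 10]  false
C7: g + e = 12 + 7 = 19  true
C8: max(13, 4, 12) = 13  true
C9: h * g = 11 * 12 = 132  true
C10: values 12, 29, 7 are pairwise distinct  true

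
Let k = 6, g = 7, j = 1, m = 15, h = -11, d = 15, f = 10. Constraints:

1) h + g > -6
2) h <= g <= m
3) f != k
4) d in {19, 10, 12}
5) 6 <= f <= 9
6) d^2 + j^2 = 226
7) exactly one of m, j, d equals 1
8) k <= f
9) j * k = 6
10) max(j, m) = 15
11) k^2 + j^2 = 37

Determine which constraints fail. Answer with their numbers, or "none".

Constraints 4, 5 are violated.

1) h + g = -11 + 7 = -4; -4 > -6 — OK.
2) values -11 <= 7 <= 15 — OK.
3) f = 10, k = 6; distinct — OK.
4) d = 15 is not in {19, 10, 12} — violated.
5) f = 10 is outside [6, 9] — violated.
6) d^2 + j^2 = 15^2 + 1^2 = 225 + 1 = 226 — OK.
7) m=15, j=1, d=15; 1 of them equals 1 — OK.
8) k = 6, f = 10; 6 ≤ 10 — OK.
9) j * k = 1 * 6 = 6 — OK.
10) max(1, 15) = 15 — OK.
11) k^2 + j^2 = 6^2 + 1^2 = 36 + 1 = 37 — OK.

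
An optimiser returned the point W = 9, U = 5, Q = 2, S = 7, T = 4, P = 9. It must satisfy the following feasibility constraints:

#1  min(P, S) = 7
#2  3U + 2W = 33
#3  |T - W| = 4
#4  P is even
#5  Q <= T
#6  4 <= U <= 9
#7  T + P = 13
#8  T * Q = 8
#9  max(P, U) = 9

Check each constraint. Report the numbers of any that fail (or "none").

#1 min(9, 7) = 7  true
#2 3U + 2W = 3(5) + 2(9) = 33  true
#3 |4 - 9| = 5, not 4  false
#4 P = 9 is odd  false
#5 Q = 2, T = 4; 2 ≤ 4  true
#6 U = 5 lies in [4, 9]  true
#7 T + P = 4 + 9 = 13  true
#8 T * Q = 4 * 2 = 8  true
#9 max(9, 5) = 9  true

Violated: 3 and 4.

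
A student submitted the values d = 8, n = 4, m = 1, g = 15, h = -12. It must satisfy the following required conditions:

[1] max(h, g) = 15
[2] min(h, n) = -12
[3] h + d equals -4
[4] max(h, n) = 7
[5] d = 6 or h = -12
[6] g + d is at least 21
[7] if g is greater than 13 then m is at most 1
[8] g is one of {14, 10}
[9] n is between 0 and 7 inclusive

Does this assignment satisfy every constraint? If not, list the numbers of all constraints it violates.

Constraints 4 and 8 do not hold.

[1] max(-12, 15) = 15 — OK.
[2] min(-12, 4) = -12 — OK.
[3] h + d = -12 + 8 = -4 — OK.
[4] max(-12, 4) = 4, not 7 — violated.
[5] d = 8 ≠ 6, but h = -12 = -12 (second disjunct) — OK.
[6] g + d = 15 + 8 = 23; 23 ≥ 21 — OK.
[7] g = 15 > 13, so we need m ≤ 1; m = 1 ≤ 1 — OK.
[8] g = 15 is not in {14, 10} — violated.
[9] n = 4 lies in [0, 7] — OK.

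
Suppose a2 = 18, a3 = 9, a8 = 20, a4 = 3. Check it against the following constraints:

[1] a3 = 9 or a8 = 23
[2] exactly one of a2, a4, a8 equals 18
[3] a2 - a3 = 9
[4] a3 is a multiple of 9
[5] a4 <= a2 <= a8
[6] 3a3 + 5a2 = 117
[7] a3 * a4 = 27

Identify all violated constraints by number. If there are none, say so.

All constraints are satisfied.

[1] a3 = 9 = 9 (first disjunct) — holds.
[2] a2=18, a4=3, a8=20; 1 of them equals 18 — holds.
[3] a2 - a3 = 18 - 9 = 9 — holds.
[4] 9 / 9 = 1, so 9 divides 9 — holds.
[5] values 3 <= 18 <= 20 — holds.
[6] 3a3 + 5a2 = 3(9) + 5(18) = 117 — holds.
[7] a3 * a4 = 9 * 3 = 27 — holds.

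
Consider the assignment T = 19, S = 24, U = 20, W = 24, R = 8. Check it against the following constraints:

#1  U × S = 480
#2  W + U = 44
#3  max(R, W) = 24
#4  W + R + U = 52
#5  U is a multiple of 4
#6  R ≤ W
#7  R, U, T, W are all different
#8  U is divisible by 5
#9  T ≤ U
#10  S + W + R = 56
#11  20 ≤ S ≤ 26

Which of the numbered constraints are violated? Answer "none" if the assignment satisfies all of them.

#1 U × S = 20 × 24 = 480 — satisfied.
#2 W + U = 24 + 20 = 44 — satisfied.
#3 max(8, 24) = 24 — satisfied.
#4 W + R + U = 24 + 8 + 20 = 52 — satisfied.
#5 20 / 4 = 5, so 4 divides 20 — satisfied.
#6 R = 8, W = 24; 8 ≤ 24 — satisfied.
#7 values 8, 20, 19, 24 are pairwise distinct — satisfied.
#8 20 / 5 = 4, so 5 divides 20 — satisfied.
#9 T = 19, U = 20; 19 ≤ 20 — satisfied.
#10 S + W + R = 24 + 24 + 8 = 56 — satisfied.
#11 S = 24 lies in [20, 26] — satisfied.

Yes — all constraints hold.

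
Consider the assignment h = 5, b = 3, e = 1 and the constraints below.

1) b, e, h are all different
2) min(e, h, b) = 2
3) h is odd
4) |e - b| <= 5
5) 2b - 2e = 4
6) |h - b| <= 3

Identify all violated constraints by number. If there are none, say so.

Violated: 2.

1) values 3, 1, 5 are pairwise distinct  true
2) min(1, 5, 3) = 1, not 2  false
3) h = 5 is odd  true
4) |1 - 3| = 2; 2 ≤ 5  true
5) 2b - 2e = 2(3) - 2(1) = 4  true
6) |5 - 3| = 2; 2 ≤ 3  true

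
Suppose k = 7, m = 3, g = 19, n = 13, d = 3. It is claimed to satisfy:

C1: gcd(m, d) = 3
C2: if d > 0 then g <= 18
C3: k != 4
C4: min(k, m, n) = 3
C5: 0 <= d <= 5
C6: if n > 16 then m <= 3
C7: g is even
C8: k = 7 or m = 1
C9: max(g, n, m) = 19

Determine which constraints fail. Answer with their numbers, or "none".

No — constraints 2 and 7 are not satisfied.

C1: gcd(3, 3) = 3  yes
C2: d = 3 > 0, so we need g ≤ 18; but g = 19 > 18  no
C3: k = 7, and 7 ≠ 4  yes
C4: min(7, 3, 13) = 3  yes
C5: d = 3 lies in [0, 5]  yes
C6: n = 13, not > 16; antecedent false, conditional vacuously true  yes
C7: g = 19 is odd  no
C8: k = 7 = 7 (first disjunct)  yes
C9: max(19, 13, 3) = 19  yes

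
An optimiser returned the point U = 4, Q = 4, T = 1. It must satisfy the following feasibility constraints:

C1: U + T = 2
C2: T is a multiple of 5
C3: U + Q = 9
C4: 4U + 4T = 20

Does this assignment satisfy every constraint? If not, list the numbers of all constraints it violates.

C1: U + T = 4 + 1 = 5, not 2 — does not hold.
C2: 1 = 5*0 + 1, so 5 does not divide 1 — does not hold.
C3: U + Q = 4 + 4 = 8, not 9 — does not hold.
C4: 4U + 4T = 4(4) + 4(1) = 20 — holds.

No — constraints 1, 2, and 3 are not satisfied.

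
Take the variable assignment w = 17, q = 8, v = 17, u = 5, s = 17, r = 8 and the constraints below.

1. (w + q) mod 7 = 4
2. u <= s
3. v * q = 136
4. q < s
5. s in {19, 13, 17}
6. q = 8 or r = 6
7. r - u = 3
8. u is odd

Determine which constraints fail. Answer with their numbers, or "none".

Yes — all constraints hold.

1. w + q = 25; 25 mod 7 = 4  OK
2. u = 5, s = 17; 5 ≤ 17  OK
3. v * q = 17 * 8 = 136  OK
4. q = 8, s = 17; 8 < 17  OK
5. s = 17 is in {19, 13, 17}  OK
6. q = 8 = 8 (first disjunct)  OK
7. r - u = 8 - 5 = 3  OK
8. u = 5 is odd  OK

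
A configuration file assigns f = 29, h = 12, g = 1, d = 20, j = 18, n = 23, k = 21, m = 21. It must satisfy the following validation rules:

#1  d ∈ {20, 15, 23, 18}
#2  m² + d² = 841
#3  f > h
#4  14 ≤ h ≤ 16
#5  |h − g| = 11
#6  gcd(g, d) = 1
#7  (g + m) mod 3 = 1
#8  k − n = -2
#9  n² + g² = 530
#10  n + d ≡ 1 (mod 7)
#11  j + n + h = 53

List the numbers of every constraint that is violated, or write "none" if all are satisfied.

#1 d = 20 is in {20, 15, 23, 18} — OK.
#2 m² + d² = 21² + 20² = 441 + 400 = 841 — OK.
#3 f = 29, h = 12; 29 > 12 — OK.
#4 h = 12 is outside [14, 16] — violated.
#5 |12 − 1| = 11 — OK.
#6 gcd(1, 20) = 1 — OK.
#7 g + m = 22; 22 mod 3 = 1 — OK.
#8 k − n = 21 − 23 = -2 — OK.
#9 n² + g² = 23² + 1² = 529 + 1 = 530 — OK.
#10 n + d = 43; 43 mod 7 = 1 — OK.
#11 j + n + h = 18 + 23 + 12 = 53 — OK.

The assignment fails constraint 4.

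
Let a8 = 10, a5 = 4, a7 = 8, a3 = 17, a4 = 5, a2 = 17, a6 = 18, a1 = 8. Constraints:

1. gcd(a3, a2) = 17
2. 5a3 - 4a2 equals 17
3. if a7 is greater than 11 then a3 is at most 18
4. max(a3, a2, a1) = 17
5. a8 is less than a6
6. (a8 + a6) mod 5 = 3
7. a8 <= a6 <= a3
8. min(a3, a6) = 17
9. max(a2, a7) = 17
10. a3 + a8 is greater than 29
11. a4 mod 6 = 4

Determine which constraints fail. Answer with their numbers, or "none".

Constraints 7, 10, 11 are violated.

1. gcd(17, 17) = 17 — OK.
2. 5a3 - 4a2 = 5(17) - 4(17) = 17 — OK.
3. a7 = 8, not > 11; antecedent false, conditional vacuously true — OK.
4. max(17, 17, 8) = 17 — OK.
5. a8 = 10, a6 = 18; 10 < 18 — OK.
6. a8 + a6 = 28; 28 mod 5 = 3 — OK.
7. values 10, 18, 17; a6 = 18 is not <= a3 = 17 — violated.
8. min(17, 18) = 17 — OK.
9. max(17, 8) = 17 — OK.
10. a3 + a8 = 17 + 10 = 27; 27 ≤ 29, bound 29 not met — violated.
11. 5 mod 6 = 5, not 4 — violated.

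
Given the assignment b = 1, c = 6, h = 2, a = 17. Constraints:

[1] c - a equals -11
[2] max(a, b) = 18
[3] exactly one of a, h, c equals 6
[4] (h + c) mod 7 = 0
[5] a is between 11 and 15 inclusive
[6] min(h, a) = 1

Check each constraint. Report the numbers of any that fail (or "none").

Constraints 2, 4, 5, and 6 do not hold.

[1] c - a = 6 - 17 = -11  yes
[2] max(17, 1) = 17, not 18  no
[3] a=17, h=2, c=6; 1 of them equals 6  yes
[4] h + c = 8; 8 mod 7 = 1, not 0  no
[5] a = 17 is outside [11, 15]  no
[6] min(2, 17) = 2, not 1  no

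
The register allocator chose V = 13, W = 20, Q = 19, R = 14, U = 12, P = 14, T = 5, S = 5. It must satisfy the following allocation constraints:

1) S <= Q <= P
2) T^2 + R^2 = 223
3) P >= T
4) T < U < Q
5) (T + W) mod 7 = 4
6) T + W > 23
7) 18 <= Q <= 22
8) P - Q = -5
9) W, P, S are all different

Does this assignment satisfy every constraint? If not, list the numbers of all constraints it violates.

1) values 5, 19, 14; Q = 19 is not <= P = 14 — violated.
2) T^2 + R^2 = 5^2 + 14^2 = 25 + 196 = 221, not 223 — violated.
3) P = 14, T = 5; 14 ≥ 5 — satisfied.
4) values 5 < 12 < 19 — satisfied.
5) T + W = 25; 25 mod 7 = 4 — satisfied.
6) T + W = 5 + 20 = 25; 25 > 23 — satisfied.
7) Q = 19 lies in [18, 22] — satisfied.
8) P - Q = 14 - 19 = -5 — satisfied.
9) values 20, 14, 5 are pairwise distinct — satisfied.

No — constraints 1, 2 are not satisfied.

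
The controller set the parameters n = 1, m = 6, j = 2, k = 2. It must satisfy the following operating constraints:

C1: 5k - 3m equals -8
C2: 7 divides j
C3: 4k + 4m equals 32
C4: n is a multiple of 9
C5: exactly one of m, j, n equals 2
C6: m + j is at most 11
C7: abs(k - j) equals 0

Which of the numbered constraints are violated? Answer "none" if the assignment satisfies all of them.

Violated: 2, 4.

C1: 5k - 3m = 5(2) - 3(6) = -8 — holds.
C2: 2 = 7*0 + 2, so 7 does not divide 2 — does not hold.
C3: 4k + 4m = 4(2) + 4(6) = 32 — holds.
C4: 1 = 9*0 + 1, so 9 does not divide 1 — does not hold.
C5: m=6, j=2, n=1; 1 of them equals 2 — holds.
C6: m + j = 6 + 2 = 8; 8 ≤ 11 — holds.
C7: abs(2 - 2) = 0 — holds.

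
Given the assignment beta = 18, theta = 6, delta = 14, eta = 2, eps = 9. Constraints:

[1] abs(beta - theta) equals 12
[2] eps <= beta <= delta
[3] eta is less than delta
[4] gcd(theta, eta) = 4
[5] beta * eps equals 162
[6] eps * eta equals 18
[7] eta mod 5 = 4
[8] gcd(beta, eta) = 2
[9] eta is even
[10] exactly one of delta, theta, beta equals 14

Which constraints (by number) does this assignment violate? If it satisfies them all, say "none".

Constraints 2, 4, and 7 are violated.

[1] abs(18 - 6) = 12  ✔
[2] values 9, 18, 14; beta = 18 is not <= delta = 14  ✘
[3] eta = 2, delta = 14; 2 < 14  ✔
[4] gcd(6, 2) = 2, not 4  ✘
[5] beta * eps = 18 * 9 = 162  ✔
[6] eps * eta = 9 * 2 = 18  ✔
[7] 2 mod 5 = 2, not 4  ✘
[8] gcd(18, 2) = 2  ✔
[9] eta = 2 is even  ✔
[10] delta=14, theta=6, beta=18; 1 of them equals 14  ✔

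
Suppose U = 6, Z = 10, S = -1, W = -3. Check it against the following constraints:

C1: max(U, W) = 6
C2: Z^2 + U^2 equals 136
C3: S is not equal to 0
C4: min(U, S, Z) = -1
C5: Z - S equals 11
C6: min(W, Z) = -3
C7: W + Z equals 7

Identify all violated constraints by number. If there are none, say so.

No violations.

C1: max(6, -3) = 6  ✔
C2: Z^2 + U^2 = 10^2 + 6^2 = 100 + 36 = 136  ✔
C3: S = -1, and -1 ≠ 0  ✔
C4: min(6, -1, 10) = -1  ✔
C5: Z - S = 10 - (-1) = 11  ✔
C6: min(-3, 10) = -3  ✔
C7: W + Z = -3 + 10 = 7  ✔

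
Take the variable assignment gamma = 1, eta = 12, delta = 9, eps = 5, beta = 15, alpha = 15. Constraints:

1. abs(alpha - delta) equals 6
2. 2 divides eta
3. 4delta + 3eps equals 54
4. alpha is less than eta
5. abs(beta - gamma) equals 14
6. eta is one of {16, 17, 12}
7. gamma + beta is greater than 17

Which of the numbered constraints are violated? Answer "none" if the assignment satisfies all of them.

Violated: 3, 4, 7.

1. abs(15 - 9) = 6  ✓
2. 12 / 2 = 6, so 2 divides 12  ✓
3. 4delta + 3eps = 4(9) + 3(5) = 51, not 54  ✗
4. alpha = 15, eta = 12; 15 ≥ 12 (want <)  ✗
5. abs(15 - 1) = 14  ✓
6. eta = 12 is in {16, 17, 12}  ✓
7. gamma + beta = 1 + 15 = 16; 16 ≤ 17, bound 17 not met  ✗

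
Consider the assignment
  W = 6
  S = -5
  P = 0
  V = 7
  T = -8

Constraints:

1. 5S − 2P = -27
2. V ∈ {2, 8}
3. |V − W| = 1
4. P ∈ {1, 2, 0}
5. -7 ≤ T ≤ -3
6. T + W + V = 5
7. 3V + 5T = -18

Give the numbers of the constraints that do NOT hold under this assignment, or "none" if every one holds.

1. 5S − 2P = 5(-5) − 2(0) = -25, not -27 — violated.
2. V = 7 is not in {2, 8} — violated.
3. |7 − 6| = 1 — OK.
4. P = 0 is in {1, 2, 0} — OK.
5. T = -8 is outside [-7, -3] — violated.
6. T + W + V = -8 + 6 + 7 = 5 — OK.
7. 3V + 5T = 3(7) + 5(-8) = -19, not -18 — violated.

Constraints 1, 2, 5, 7 do not hold.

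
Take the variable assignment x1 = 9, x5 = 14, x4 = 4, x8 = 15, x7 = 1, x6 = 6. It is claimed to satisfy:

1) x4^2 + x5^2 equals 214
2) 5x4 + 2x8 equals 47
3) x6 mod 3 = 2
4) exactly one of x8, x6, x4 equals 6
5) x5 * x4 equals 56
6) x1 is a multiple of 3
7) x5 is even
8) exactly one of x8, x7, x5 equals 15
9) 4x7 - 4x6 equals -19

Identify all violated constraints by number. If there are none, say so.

1) x4^2 + x5^2 = 4^2 + 14^2 = 16 + 196 = 212, not 214  false
2) 5x4 + 2x8 = 5(4) + 2(15) = 50, not 47  false
3) 6 mod 3 = 0, not 2  false
4) x8=15, x6=6, x4=4; 1 of them equals 6  true
5) x5 * x4 = 14 * 4 = 56  true
6) 9 / 3 = 3, so 3 divides 9  true
7) x5 = 14 is even  true
8) x8=15, x7=1, x5=14; 1 of them equals 15  true
9) 4x7 - 4x6 = 4(1) - 4(6) = -20, not -19  false

Constraints 1, 2, 3, and 9 are violated.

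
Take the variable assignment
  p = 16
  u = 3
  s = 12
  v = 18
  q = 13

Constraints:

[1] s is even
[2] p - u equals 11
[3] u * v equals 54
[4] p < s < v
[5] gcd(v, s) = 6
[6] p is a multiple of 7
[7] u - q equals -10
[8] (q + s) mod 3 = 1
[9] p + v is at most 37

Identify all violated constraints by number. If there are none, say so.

Constraints 2, 4, and 6 do not hold.

[1] s = 12 is even  ✓
[2] p - u = 16 - 3 = 13, not 11  ✗
[3] u * v = 3 * 18 = 54  ✓
[4] values 16, 12, 18; p = 16 is not < s = 12  ✗
[5] gcd(18, 12) = 6  ✓
[6] 16 = 7*2 + 2, so 7 does not divide 16  ✗
[7] u - q = 3 - 13 = -10  ✓
[8] q + s = 25; 25 mod 3 = 1  ✓
[9] p + v = 16 + 18 = 34; 34 ≤ 37  ✓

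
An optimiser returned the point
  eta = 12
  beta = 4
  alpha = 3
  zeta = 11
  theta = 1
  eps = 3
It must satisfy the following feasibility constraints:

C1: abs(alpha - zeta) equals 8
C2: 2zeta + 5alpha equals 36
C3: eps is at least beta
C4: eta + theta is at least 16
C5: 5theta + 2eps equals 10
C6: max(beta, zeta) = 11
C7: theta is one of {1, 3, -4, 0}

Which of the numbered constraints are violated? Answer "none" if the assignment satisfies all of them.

C1: abs(3 - 11) = 8 — holds.
C2: 2zeta + 5alpha = 2(11) + 5(3) = 37, not 36 — fails.
C3: eps = 3, beta = 4; 3 < 4 (want ≥) — fails.
C4: eta + theta = 12 + 1 = 13; 13 < 16, bound 16 not met — fails.
C5: 5theta + 2eps = 5(1) + 2(3) = 11, not 10 — fails.
C6: max(4, 11) = 11 — holds.
C7: theta = 1 is in {1, 3, -4, 0} — holds.

No — constraints 2, 3, 4, and 5 are not satisfied.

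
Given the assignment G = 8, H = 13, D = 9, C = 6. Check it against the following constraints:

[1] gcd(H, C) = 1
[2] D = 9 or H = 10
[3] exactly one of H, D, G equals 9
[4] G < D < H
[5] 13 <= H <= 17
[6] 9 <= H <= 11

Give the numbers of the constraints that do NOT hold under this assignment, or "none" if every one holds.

[1] gcd(13, 6) = 1  true
[2] D = 9 = 9 (first disjunct)  true
[3] H=13, D=9, G=8; 1 of them equals 9  true
[4] values 8 < 9 < 13  true
[5] H = 13 lies in [13, 17]  true
[6] H = 13 is outside [9, 11]  false

Constraint 6 does not hold.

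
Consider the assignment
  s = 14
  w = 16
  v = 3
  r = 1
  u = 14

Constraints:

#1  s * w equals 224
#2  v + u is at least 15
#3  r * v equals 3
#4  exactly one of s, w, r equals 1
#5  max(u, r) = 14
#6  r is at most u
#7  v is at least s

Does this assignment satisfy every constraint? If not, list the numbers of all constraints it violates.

Constraint 7 is violated.

#1 s * w = 14 * 16 = 224 — holds.
#2 v + u = 3 + 14 = 17; 17 ≥ 15 — holds.
#3 r * v = 1 * 3 = 3 — holds.
#4 s=14, w=16, r=1; 1 of them equals 1 — holds.
#5 max(14, 1) = 14 — holds.
#6 r = 1, u = 14; 1 ≤ 14 — holds.
#7 v = 3, s = 14; 3 < 14 (want ≥) — does not hold.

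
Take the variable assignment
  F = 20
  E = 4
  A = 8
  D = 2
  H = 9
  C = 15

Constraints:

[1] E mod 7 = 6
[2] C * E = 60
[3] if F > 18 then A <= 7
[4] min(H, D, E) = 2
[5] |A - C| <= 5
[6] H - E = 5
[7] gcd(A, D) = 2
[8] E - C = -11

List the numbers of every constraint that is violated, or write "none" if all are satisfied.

Constraints 1, 3, 5 do not hold.

[1] 4 mod 7 = 4, not 6  ✗
[2] C * E = 15 * 4 = 60  ✓
[3] F = 20 > 18, so we need A ≤ 7; but A = 8 > 7  ✗
[4] min(9, 2, 4) = 2  ✓
[5] |8 - 15| = 7; 7 > 5, exceeds bound 5  ✗
[6] H - E = 9 - 4 = 5  ✓
[7] gcd(8, 2) = 2  ✓
[8] E - C = 4 - 15 = -11  ✓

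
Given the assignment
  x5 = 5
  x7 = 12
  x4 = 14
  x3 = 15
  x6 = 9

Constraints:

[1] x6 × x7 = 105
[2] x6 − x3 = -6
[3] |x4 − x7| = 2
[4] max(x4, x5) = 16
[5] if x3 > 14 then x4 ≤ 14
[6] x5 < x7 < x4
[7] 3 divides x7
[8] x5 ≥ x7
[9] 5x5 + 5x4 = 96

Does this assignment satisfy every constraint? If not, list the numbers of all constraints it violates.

No — constraints 1, 4, 8, and 9 are not satisfied.

[1] x6 × x7 = 9 × 12 = 108, not 105 — fails.
[2] x6 − x3 = 9 − 15 = -6 — holds.
[3] |14 − 12| = 2 — holds.
[4] max(14, 5) = 14, not 16 — fails.
[5] x3 = 15 > 14, so we need x4 ≤ 14; x4 = 14 ≤ 14 — holds.
[6] values 5 < 12 < 14 — holds.
[7] 12 / 3 = 4, so 3 divides 12 — holds.
[8] x5 = 5, x7 = 12; 5 < 12 (want ≥) — fails.
[9] 5x5 + 5x4 = 5(5) + 5(14) = 95, not 96 — fails.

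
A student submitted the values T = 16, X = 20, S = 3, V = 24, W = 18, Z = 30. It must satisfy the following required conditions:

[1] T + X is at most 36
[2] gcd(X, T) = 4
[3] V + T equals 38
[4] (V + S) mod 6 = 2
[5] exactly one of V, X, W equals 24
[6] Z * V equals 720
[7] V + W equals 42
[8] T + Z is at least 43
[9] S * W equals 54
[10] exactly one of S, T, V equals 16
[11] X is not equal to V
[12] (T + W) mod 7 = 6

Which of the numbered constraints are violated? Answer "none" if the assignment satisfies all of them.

[1] T + X = 16 + 20 = 36; 36 ≤ 36 — OK.
[2] gcd(20, 16) = 4 — OK.
[3] V + T = 24 + 16 = 40, not 38 — violated.
[4] V + S = 27; 27 mod 6 = 3, not 2 — violated.
[5] V=24, X=20, W=18; 1 of them equals 24 — OK.
[6] Z * V = 30 * 24 = 720 — OK.
[7] V + W = 24 + 18 = 42 — OK.
[8] T + Z = 16 + 30 = 46; 46 ≥ 43 — OK.
[9] S * W = 3 * 18 = 54 — OK.
[10] S=3, T=16, V=24; 1 of them equals 16 — OK.
[11] X = 20, V = 24; distinct — OK.
[12] T + W = 34; 34 mod 7 = 6 — OK.

Constraints 3 and 4 do not hold.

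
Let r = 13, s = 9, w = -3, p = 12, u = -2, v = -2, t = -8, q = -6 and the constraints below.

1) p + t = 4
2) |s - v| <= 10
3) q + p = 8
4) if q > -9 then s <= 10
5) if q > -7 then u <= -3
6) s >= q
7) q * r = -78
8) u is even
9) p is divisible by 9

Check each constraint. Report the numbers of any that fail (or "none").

1) p + t = 12 + (-8) = 4  OK
2) |9 - (-2)| = 11; 11 > 10, exceeds bound 10  FAIL
3) q + p = -6 + 12 = 6, not 8  FAIL
4) q = -6 > -9, so we need s ≤ 10; s = 9 ≤ 10  OK
5) q = -6 > -7, so we need u ≤ -3; but u = -2 > -3  FAIL
6) s = 9, q = -6; 9 ≥ -6  OK
7) q * r = -6 * 13 = -78  OK
8) u = -2 is even  OK
9) 12 = 9*1 + 3, so 9 does not divide 12  FAIL

Constraints 2, 3, 5, and 9 are violated.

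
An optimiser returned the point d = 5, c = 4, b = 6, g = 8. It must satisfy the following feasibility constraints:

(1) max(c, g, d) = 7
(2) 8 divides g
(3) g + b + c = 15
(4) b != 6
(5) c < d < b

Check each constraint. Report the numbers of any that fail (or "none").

Constraints 1, 3, and 4 are violated.

(1) max(4, 8, 5) = 8, not 7 — fails.
(2) 8 / 8 = 1, so 8 divides 8 — holds.
(3) g + b + c = 8 + 6 + 4 = 18, not 15 — fails.
(4) b = 6, but 6 is required to differ — fails.
(5) values 4 < 5 < 6 — holds.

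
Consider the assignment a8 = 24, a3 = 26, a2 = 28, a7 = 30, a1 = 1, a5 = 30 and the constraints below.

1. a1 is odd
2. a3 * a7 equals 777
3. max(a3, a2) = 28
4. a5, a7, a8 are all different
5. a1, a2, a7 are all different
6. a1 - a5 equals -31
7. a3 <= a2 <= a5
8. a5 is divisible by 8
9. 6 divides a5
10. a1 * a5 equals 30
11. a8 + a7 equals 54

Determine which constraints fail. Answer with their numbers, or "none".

Constraints 2, 4, 6, and 8 do not hold.

1. a1 = 1 is odd  true
2. a3 * a7 = 26 * 30 = 780, not 777  false
3. max(26, 28) = 28  true
4. a5 = a7 = 30, not all different  false
5. values 1, 28, 30 are pairwise distinct  true
6. a1 - a5 = 1 - 30 = -29, not -31  false
7. values 26 <= 28 <= 30  true
8. 30 = 8*3 + 6, so 8 does not divide 30  false
9. 30 / 6 = 5, so 6 divides 30  true
10. a1 * a5 = 1 * 30 = 30  true
11. a8 + a7 = 24 + 30 = 54  true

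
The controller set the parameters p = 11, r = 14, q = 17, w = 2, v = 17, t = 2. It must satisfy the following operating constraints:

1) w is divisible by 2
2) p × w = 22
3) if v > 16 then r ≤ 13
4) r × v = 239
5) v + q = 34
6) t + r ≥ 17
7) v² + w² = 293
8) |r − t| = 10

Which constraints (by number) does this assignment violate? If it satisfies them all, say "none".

1) 2 / 2 = 1, so 2 divides 2  ✓
2) p × w = 11 × 2 = 22  ✓
3) v = 17 > 16, so we need r ≤ 13; but r = 14 > 13  ✗
4) r × v = 14 × 17 = 238, not 239  ✗
5) v + q = 17 + 17 = 34  ✓
6) t + r = 2 + 14 = 16; 16 < 17, bound 17 not met  ✗
7) v² + w² = 17² + 2² = 289 + 4 = 293  ✓
8) |14 − 2| = 12, not 10  ✗

Violated: 3, 4, 6, and 8.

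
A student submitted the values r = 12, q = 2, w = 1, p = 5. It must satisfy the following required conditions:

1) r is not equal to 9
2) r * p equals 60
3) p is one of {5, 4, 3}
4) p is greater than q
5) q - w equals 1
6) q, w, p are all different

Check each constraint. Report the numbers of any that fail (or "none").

The assignment satisfies every constraint.

1) r = 12, and 12 ≠ 9 — holds.
2) r * p = 12 * 5 = 60 — holds.
3) p = 5 is in {5, 4, 3} — holds.
4) p = 5, q = 2; 5 > 2 — holds.
5) q - w = 2 - 1 = 1 — holds.
6) values 2, 1, 5 are pairwise distinct — holds.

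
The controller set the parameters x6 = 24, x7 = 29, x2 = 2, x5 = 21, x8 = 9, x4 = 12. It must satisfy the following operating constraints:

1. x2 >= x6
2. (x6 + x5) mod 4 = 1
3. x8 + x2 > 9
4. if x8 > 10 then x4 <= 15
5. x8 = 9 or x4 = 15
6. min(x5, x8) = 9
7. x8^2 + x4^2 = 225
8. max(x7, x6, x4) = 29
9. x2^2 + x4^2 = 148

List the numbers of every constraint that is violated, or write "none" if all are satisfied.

No — constraint 1 is not satisfied.

1. x2 = 2, x6 = 24; 2 < 24 (want ≥) — fails.
2. x6 + x5 = 45; 45 mod 4 = 1 — holds.
3. x8 + x2 = 9 + 2 = 11; 11 > 9 — holds.
4. x8 = 9, not > 10; antecedent false, conditional vacuously true — holds.
5. x8 = 9 = 9 (first disjunct) — holds.
6. min(21, 9) = 9 — holds.
7. x8^2 + x4^2 = 9^2 + 12^2 = 81 + 144 = 225 — holds.
8. max(29, 24, 12) = 29 — holds.
9. x2^2 + x4^2 = 2^2 + 12^2 = 4 + 144 = 148 — holds.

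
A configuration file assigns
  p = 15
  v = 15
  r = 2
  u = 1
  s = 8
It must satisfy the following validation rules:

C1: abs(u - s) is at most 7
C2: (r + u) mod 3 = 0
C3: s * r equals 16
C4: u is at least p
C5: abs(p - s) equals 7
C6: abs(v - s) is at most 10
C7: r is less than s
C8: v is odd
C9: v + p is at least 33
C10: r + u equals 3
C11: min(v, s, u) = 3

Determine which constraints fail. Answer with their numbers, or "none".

Constraints 4, 9, 11 are violated.

C1: abs(1 - 8) = 7; 7 ≤ 7  ✔
C2: r + u = 3; 3 mod 3 = 0  ✔
C3: s * r = 8 * 2 = 16  ✔
C4: u = 1, p = 15; 1 < 15 (want ≥)  ✘
C5: abs(15 - 8) = 7  ✔
C6: abs(15 - 8) = 7; 7 ≤ 10  ✔
C7: r = 2, s = 8; 2 < 8  ✔
C8: v = 15 is odd  ✔
C9: v + p = 15 + 15 = 30; 30 < 33, bound 33 not met  ✘
C10: r + u = 2 + 1 = 3  ✔
C11: min(15, 8, 1) = 1, not 3  ✘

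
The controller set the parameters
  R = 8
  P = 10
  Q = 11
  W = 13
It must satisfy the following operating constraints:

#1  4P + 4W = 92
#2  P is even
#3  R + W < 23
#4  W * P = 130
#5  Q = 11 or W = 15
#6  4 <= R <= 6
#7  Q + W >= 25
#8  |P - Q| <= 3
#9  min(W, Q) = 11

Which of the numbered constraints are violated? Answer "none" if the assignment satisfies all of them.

The assignment fails constraints 6 and 7.

#1 4P + 4W = 4(10) + 4(13) = 92  holds
#2 P = 10 is even  holds
#3 R + W = 8 + 13 = 21; 21 < 23  holds
#4 W * P = 13 * 10 = 130  holds
#5 Q = 11 = 11 (first disjunct)  holds
#6 R = 8 is outside [4, 6]  fails
#7 Q + W = 11 + 13 = 24; 24 < 25, bound 25 not met  fails
#8 |10 - 11| = 1; 1 ≤ 3  holds
#9 min(13, 11) = 11  holds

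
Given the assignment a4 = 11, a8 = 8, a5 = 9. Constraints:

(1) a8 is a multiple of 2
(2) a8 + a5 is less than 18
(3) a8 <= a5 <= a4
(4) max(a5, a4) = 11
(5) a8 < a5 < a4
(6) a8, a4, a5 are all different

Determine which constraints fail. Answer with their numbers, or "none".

(1) 8 / 2 = 4, so 2 divides 8  ✔
(2) a8 + a5 = 8 + 9 = 17; 17 < 18  ✔
(3) values 8 <= 9 <= 11  ✔
(4) max(9, 11) = 11  ✔
(5) values 8 < 9 < 11  ✔
(6) values 8, 11, 9 are pairwise distinct  ✔

No violations.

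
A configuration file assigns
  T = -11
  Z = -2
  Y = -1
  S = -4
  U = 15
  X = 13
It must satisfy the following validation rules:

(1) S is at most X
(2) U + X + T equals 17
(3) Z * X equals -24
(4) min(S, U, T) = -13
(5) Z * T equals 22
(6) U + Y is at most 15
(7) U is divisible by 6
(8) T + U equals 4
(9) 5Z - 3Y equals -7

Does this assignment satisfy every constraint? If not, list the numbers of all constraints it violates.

(1) S = -4, X = 13; -4 ≤ 13 — holds.
(2) U + X + T = 15 + 13 + (-11) = 17 — holds.
(3) Z * X = -2 * 13 = -26, not -24 — does not hold.
(4) min(-4, 15, -11) = -11, not -13 — does not hold.
(5) Z * T = -2 * (-11) = 22 — holds.
(6) U + Y = 15 + (-1) = 14; 14 ≤ 15 — holds.
(7) 15 = 6*2 + 3, so 6 does not divide 15 — does not hold.
(8) T + U = -11 + 15 = 4 — holds.
(9) 5Z - 3Y = 5(-2) - 3(-1) = -7 — holds.

Constraints 3, 4, and 7 are violated.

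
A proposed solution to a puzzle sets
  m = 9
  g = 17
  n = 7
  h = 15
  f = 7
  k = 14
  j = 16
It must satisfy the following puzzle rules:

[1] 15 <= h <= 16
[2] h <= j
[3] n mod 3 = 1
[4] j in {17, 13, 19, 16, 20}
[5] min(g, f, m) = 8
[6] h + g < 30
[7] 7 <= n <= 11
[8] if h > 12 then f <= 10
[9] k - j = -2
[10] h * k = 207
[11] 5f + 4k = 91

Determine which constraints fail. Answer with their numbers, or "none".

[1] h = 15 lies in [15, 16] — holds.
[2] h = 15, j = 16; 15 ≤ 16 — holds.
[3] 7 mod 3 = 1 — holds.
[4] j = 16 is in {17, 13, 19, 16, 20} — holds.
[5] min(17, 7, 9) = 7, not 8 — fails.
[6] h + g = 15 + 17 = 32; 32 ≥ 30, bound 30 not met — fails.
[7] n = 7 lies in [7, 11] — holds.
[8] h = 15 > 12, so we need f ≤ 10; f = 7 ≤ 10 — holds.
[9] k - j = 14 - 16 = -2 — holds.
[10] h * k = 15 * 14 = 210, not 207 — fails.
[11] 5f + 4k = 5(7) + 4(14) = 91 — holds.

Constraints 5, 6, and 10 do not hold.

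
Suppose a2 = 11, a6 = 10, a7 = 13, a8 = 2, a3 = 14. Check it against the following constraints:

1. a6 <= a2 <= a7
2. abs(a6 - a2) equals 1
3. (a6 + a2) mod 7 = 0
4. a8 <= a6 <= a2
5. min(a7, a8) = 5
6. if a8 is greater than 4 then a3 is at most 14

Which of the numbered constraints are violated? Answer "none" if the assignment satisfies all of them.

1. values 10 <= 11 <= 13  holds
2. abs(10 - 11) = 1  holds
3. a6 + a2 = 21; 21 mod 7 = 0  holds
4. values 2 <= 10 <= 11  holds
5. min(13, 2) = 2, not 5  fails
6. a8 = 2, not > 4; antecedent false, conditional vacuously true  holds

The assignment fails constraint 5.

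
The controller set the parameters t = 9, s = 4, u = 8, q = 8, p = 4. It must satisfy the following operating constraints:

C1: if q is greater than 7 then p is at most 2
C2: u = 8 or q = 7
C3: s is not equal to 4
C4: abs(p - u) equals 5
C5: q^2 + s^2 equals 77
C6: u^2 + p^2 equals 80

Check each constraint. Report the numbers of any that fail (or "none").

C1: q = 8 > 7, so we need p ≤ 2; but p = 4 > 2  FAIL
C2: u = 8 = 8 (first disjunct)  OK
C3: s = 4, but 4 is required to differ  FAIL
C4: abs(4 - 8) = 4, not 5  FAIL
C5: q^2 + s^2 = 8^2 + 4^2 = 64 + 16 = 80, not 77  FAIL
C6: u^2 + p^2 = 8^2 + 4^2 = 64 + 16 = 80  OK

No — constraints 1, 3, 4, and 5 are not satisfied.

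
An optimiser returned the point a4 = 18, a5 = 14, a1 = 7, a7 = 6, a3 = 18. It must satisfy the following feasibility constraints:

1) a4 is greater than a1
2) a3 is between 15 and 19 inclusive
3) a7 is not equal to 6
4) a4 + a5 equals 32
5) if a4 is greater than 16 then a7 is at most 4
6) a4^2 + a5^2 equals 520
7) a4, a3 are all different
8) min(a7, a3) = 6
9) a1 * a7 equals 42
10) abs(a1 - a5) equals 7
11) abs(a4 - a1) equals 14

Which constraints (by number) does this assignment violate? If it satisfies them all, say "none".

1) a4 = 18, a1 = 7; 18 > 7 — satisfied.
2) a3 = 18 lies in [15, 19] — satisfied.
3) a7 = 6, but 6 is required to differ — violated.
4) a4 + a5 = 18 + 14 = 32 — satisfied.
5) a4 = 18 > 16, so we need a7 ≤ 4; but a7 = 6 > 4 — violated.
6) a4^2 + a5^2 = 18^2 + 14^2 = 324 + 196 = 520 — satisfied.
7) a4 = a3 = 18, not all different — violated.
8) min(6, 18) = 6 — satisfied.
9) a1 * a7 = 7 * 6 = 42 — satisfied.
10) abs(7 - 14) = 7 — satisfied.
11) abs(18 - 7) = 11, not 14 — violated.

Constraints 3, 5, 7, and 11 do not hold.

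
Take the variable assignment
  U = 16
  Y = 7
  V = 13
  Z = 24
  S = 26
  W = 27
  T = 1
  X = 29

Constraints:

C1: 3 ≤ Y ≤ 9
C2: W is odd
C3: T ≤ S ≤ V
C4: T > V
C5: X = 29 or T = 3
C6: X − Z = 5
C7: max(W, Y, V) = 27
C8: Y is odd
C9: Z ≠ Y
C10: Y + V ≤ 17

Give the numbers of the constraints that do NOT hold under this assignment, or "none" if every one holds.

C1: Y = 7 lies in [3, 9] — satisfied.
C2: W = 27 is odd — satisfied.
C3: values 1, 26, 13; S = 26 is not ≤ V = 13 — violated.
C4: T = 1, V = 13; 1 ≤ 13 (want >) — violated.
C5: X = 29 = 29 (first disjunct) — satisfied.
C6: X − Z = 29 − 24 = 5 — satisfied.
C7: max(27, 7, 13) = 27 — satisfied.
C8: Y = 7 is odd — satisfied.
C9: Z = 24, Y = 7; distinct — satisfied.
C10: Y + V = 7 + 13 = 20; 20 > 17, bound 17 not met — violated.

Constraints 3, 4, 10 do not hold.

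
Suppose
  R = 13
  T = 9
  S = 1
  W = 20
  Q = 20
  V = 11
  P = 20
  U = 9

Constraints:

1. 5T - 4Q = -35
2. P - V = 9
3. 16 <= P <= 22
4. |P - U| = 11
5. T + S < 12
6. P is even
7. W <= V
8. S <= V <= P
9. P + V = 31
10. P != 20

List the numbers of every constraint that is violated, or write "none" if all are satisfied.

Constraints 7 and 10 do not hold.

1. 5T - 4Q = 5(9) - 4(20) = -35 — holds.
2. P - V = 20 - 11 = 9 — holds.
3. P = 20 lies in [16, 22] — holds.
4. |20 - 9| = 11 — holds.
5. T + S = 9 + 1 = 10; 10 < 12 — holds.
6. P = 20 is even — holds.
7. W = 20, V = 11; 20 > 11 (want ≤) — fails.
8. values 1 <= 11 <= 20 — holds.
9. P + V = 20 + 11 = 31 — holds.
10. P = 20, but 20 is required to differ — fails.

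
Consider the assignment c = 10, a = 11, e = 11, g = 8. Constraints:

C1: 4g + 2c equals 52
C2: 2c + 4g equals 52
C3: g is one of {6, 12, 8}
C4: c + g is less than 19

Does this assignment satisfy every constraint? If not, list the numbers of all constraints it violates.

C1: 4g + 2c = 4(8) + 2(10) = 52 — OK.
C2: 2c + 4g = 2(10) + 4(8) = 52 — OK.
C3: g = 8 is in {6, 12, 8} — OK.
C4: c + g = 10 + 8 = 18; 18 < 19 — OK.

Yes — all constraints hold.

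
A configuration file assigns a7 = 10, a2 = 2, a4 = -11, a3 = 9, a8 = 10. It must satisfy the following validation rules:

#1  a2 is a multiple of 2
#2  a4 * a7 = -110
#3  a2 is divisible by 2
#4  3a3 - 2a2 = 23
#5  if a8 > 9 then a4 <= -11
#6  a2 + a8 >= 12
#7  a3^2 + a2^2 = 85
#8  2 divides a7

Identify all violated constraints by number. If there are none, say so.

All constraints are satisfied.

#1 2 / 2 = 1, so 2 divides 2  ✓
#2 a4 * a7 = -11 * 10 = -110  ✓
#3 2 / 2 = 1, so 2 divides 2  ✓
#4 3a3 - 2a2 = 3(9) - 2(2) = 23  ✓
#5 a8 = 10 > 9, so we need a4 ≤ -11; a4 = -11 ≤ -11  ✓
#6 a2 + a8 = 2 + 10 = 12; 12 ≥ 12  ✓
#7 a3^2 + a2^2 = 9^2 + 2^2 = 81 + 4 = 85  ✓
#8 10 / 2 = 5, so 2 divides 10  ✓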